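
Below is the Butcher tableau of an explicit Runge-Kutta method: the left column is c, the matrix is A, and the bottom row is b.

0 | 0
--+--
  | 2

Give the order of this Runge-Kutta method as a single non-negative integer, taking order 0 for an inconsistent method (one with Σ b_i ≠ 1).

0

b = (2)
c = (0)
Σ b_i: 2·1 = 2 ≠ 1 ⇒ order 0.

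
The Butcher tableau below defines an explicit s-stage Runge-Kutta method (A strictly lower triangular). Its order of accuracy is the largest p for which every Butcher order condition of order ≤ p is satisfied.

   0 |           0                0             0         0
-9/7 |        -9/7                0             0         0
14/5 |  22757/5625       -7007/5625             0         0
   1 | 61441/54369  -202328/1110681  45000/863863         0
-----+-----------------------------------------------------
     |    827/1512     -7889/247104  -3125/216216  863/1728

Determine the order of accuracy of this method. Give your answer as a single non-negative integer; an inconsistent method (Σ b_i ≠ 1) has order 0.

b = (827/1512, -7889/247104, -3125/216216, 863/1728)
c = (0, -9/7, 14/5, 1)
Ac = (0, 0, 1001/625, 328/863)
Σ b_i: 827/1512·1 + (-7889/247104)·1 + (-3125/216216)·1 + 863/1728·1 = 1 ✓
b·c: (-7889/247104)·(-9/7) + (-3125/216216)·14/5 + 863/1728·1 = 1/2 ✓
b·c²: (-7889/247104)·81/49 + (-3125/216216)·196/25 + 863/1728·1 = 1/3 ✓
b·Ac: (-3125/216216)·1001/625 + 863/1728·328/863 = 1/6 ✓
b·c³: (-7889/247104)·(-729/343) + (-3125/216216)·2744/125 + 863/1728·1 = 1/4 ✓
b·(c∘Ac): (-3125/216216)·14014/3125 + 863/1728·328/863 = 1/8 ✓
b·Ac²: (-3125/216216)·(-1287/625) + 863/1728·648/6041 = 1/12 ✓
b·A²c: 863/1728·72/863 = 1/24 ✓; 4 stages ⇒ order 4.

4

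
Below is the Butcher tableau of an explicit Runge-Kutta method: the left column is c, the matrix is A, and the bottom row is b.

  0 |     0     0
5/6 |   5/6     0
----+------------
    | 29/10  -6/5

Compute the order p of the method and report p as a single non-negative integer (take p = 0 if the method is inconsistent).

b = (29/10, -6/5)
c = (0, 5/6)
Σ b_i: 29/10·1 + (-6/5)·1 = 17/10 ≠ 1 ⇒ order 0.

0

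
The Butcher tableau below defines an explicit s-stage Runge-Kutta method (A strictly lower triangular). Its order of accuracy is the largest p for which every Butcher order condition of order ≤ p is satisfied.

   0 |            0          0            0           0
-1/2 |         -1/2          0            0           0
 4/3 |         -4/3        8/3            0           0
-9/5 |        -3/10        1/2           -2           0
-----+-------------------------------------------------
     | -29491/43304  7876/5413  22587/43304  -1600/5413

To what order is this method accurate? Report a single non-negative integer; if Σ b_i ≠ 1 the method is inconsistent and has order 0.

b = (-29491/43304, 7876/5413, 22587/43304, -1600/5413)
c = (0, -1/2, 4/3, -9/5)
Ac = (0, 0, -4/3, -35/12)
Σ b_i: (-29491/43304)·1 + 7876/5413·1 + 22587/43304·1 + (-1600/5413)·1 = 1 ✓
b·c: 7876/5413·(-1/2) + 22587/43304·4/3 + (-1600/5413)·(-9/5) = 1/2 ✓
b·c²: 7876/5413·1/4 + 22587/43304·16/9 + (-1600/5413)·81/25 = 1/3 ✓
b·Ac: 22587/43304·(-4/3) + (-1600/5413)·(-35/12) = 1/6 ✓
b·c³: 7876/5413·(-1/8) + 22587/43304·64/27 + (-1600/5413)·(-729/125) = 1353523/487170 ≠ 1/4 ⇒ order 3.
b·(c∘Ac): 22587/43304·(-16/9) + (-1600/5413)·21/4 = -40258/16239 ≠ 1/8
b·Ac²: 22587/43304·2/3 + (-1600/5413)·(-247/72) = 265361/194868 ≠ 1/12
b·A²c: (-1600/5413)·8/3 = -12800/16239 ≠ 1/24

3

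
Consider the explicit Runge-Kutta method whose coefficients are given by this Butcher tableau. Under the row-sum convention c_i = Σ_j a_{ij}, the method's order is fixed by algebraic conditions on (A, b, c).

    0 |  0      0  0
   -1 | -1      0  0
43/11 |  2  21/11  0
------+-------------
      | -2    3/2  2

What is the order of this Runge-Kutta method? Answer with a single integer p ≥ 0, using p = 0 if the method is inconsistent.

0

b = (-2, 3/2, 2)
c = (0, -1, 43/11)
Ac = (0, 0, -21/11)
Σ b_i: (-2)·1 + 3/2·1 + 2·1 = 3/2 ≠ 1 ⇒ order 0.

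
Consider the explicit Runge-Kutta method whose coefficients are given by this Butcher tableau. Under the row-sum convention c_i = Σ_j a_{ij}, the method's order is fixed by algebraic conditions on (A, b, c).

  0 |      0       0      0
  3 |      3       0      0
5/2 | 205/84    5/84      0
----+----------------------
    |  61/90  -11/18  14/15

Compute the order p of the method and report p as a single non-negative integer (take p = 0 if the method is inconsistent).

3

b = (61/90, -11/18, 14/15)
c = (0, 3, 5/2)
Ac = (0, 0, 5/28)
Σ b_i: 61/90·1 + (-11/18)·1 + 14/15·1 = 1 ✓
b·c: (-11/18)·3 + 14/15·5/2 = 1/2 ✓
b·c²: (-11/18)·9 + 14/15·25/4 = 1/3 ✓
b·Ac: 14/15·5/28 = 1/6 ✓; 3 stages ⇒ order 3.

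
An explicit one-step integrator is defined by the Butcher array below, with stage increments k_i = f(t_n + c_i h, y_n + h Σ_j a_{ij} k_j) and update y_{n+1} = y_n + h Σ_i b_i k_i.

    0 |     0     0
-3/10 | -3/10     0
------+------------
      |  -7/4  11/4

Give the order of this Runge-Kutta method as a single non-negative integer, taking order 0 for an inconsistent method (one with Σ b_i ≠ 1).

b = (-7/4, 11/4)
c = (0, -3/10)
Σ b_i: (-7/4)·1 + 11/4·1 = 1 ✓
b·c: 11/4·(-3/10) = -33/40 ≠ 1/2 ⇒ order 1.

1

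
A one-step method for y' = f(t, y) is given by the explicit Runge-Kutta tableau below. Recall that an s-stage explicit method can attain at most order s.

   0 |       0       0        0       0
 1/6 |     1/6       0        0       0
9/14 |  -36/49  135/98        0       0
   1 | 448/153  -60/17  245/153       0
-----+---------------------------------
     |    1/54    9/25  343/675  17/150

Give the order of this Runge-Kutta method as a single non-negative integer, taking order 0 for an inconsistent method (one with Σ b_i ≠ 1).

4

b = (1/54, 9/25, 343/675, 17/150)
c = (0, 1/6, 9/14, 1)
Ac = (0, 0, 45/196, 15/34)
Σ b_i: 1/54·1 + 9/25·1 + 343/675·1 + 17/150·1 = 1 ✓
b·c: 9/25·1/6 + 343/675·9/14 + 17/150·1 = 1/2 ✓
b·c²: 9/25·1/36 + 343/675·81/196 + 17/150·1 = 1/3 ✓
b·Ac: 343/675·45/196 + 17/150·15/34 = 1/6 ✓
b·c³: 9/25·1/216 + 343/675·729/2744 + 17/150·1 = 1/4 ✓
b·(c∘Ac): 343/675·405/2744 + 17/150·15/34 = 1/8 ✓
b·Ac²: 343/675·15/392 + 17/150·115/204 = 1/12 ✓
b·A²c: 17/150·25/68 = 1/24 ✓; 4 stages ⇒ order 4.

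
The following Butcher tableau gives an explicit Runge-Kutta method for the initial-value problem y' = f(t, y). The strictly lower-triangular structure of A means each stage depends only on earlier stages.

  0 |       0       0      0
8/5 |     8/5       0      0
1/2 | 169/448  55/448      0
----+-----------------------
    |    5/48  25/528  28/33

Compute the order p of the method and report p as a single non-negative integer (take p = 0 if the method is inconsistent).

b = (5/48, 25/528, 28/33)
c = (0, 8/5, 1/2)
Ac = (0, 0, 11/56)
Σ b_i: 5/48·1 + 25/528·1 + 28/33·1 = 1 ✓
b·c: 25/528·8/5 + 28/33·1/2 = 1/2 ✓
b·c²: 25/528·64/25 + 28/33·1/4 = 1/3 ✓
b·Ac: 28/33·11/56 = 1/6 ✓; 3 stages ⇒ order 3.

3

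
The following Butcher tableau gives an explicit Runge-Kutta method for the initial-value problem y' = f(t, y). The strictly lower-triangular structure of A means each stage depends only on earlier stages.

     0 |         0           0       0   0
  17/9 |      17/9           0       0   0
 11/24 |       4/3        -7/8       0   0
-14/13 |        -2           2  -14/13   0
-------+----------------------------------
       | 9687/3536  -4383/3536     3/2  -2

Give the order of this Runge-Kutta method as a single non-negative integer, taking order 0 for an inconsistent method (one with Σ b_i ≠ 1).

2

b = (9687/3536, -4383/3536, 3/2, -2)
c = (0, 17/9, 11/24, -14/13)
Ac = (0, 0, -119/72, 1537/468)
Σ b_i: 9687/3536·1 + (-4383/3536)·1 + 3/2·1 + (-2)·1 = 1 ✓
b·c: (-4383/3536)·17/9 + 3/2·11/24 + (-2)·(-14/13) = 1/2 ✓
b·c²: (-4383/3536)·289/81 + 3/2·121/576 + (-2)·196/169 = -1251253/194688 ≠ 1/3 ⇒ order 2.
b·Ac: 3/2·(-119/72) + (-2)·1537/468 = -16937/1872 ≠ 1/6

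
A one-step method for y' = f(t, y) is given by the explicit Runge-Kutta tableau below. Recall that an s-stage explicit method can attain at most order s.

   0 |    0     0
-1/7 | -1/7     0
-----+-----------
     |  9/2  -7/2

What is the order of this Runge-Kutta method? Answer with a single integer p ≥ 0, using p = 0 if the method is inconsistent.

b = (9/2, -7/2)
c = (0, -1/7)
Σ b_i: 9/2·1 + (-7/2)·1 = 1 ✓
b·c: (-7/2)·(-1/7) = 1/2 ✓; 2 stages ⇒ order 2.

2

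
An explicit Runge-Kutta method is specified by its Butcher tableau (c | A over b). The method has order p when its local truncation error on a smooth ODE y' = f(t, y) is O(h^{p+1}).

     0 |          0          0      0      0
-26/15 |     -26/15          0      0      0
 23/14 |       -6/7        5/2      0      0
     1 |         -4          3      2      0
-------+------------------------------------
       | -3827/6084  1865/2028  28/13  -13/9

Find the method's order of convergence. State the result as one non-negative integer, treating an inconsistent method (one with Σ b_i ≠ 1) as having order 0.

2

b = (-3827/6084, 1865/2028, 28/13, -13/9)
c = (0, -26/15, 23/14, 1)
Ac = (0, 0, -13/3, -67/35)
Σ b_i: (-3827/6084)·1 + 1865/2028·1 + 28/13·1 + (-13/9)·1 = 1 ✓
b·c: 1865/2028·(-26/15) + 28/13·23/14 + (-13/9)·1 = 1/2 ✓
b·c²: 1865/2028·676/225 + 28/13·529/196 + (-13/9)·1 = 87613/12285 ≠ 1/3 ⇒ order 2.
b·Ac: 28/13·(-13/3) + (-13/9)·(-67/35) = -2069/315 ≠ 1/6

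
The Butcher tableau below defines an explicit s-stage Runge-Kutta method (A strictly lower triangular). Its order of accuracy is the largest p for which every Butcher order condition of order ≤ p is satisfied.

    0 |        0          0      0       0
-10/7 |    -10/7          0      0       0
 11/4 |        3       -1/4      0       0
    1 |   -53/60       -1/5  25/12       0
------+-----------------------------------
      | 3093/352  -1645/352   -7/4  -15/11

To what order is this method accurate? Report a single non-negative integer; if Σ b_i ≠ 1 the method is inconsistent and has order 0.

b = (3093/352, -1645/352, -7/4, -15/11)
c = (0, -10/7, 11/4, 1)
Ac = (0, 0, 5/14, 2021/336)
Σ b_i: 3093/352·1 + (-1645/352)·1 + (-7/4)·1 + (-15/11)·1 = 1 ✓
b·c: (-1645/352)·(-10/7) + (-7/4)·11/4 + (-15/11)·1 = 1/2 ✓
b·c²: (-1645/352)·100/49 + (-7/4)·121/16 + (-15/11)·1 = -118939/4928 ≠ 1/3 ⇒ order 2.
b·Ac: (-7/4)·5/14 + (-15/11)·2021/336 = -10875/1232 ≠ 1/6

2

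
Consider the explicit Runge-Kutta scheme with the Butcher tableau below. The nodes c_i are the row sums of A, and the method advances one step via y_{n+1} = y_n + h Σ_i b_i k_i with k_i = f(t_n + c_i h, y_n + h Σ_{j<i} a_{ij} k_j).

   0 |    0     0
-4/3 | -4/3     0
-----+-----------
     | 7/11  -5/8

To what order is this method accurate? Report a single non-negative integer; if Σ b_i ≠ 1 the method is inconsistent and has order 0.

b = (7/11, -5/8)
c = (0, -4/3)
Σ b_i: 7/11·1 + (-5/8)·1 = 1/88 ≠ 1 ⇒ order 0.

0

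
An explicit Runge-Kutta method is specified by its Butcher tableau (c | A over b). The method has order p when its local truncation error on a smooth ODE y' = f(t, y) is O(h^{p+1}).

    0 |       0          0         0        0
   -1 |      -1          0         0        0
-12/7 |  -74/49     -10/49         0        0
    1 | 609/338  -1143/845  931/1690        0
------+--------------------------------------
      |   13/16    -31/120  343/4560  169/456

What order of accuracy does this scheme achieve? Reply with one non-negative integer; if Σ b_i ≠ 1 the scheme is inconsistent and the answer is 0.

b = (13/16, -31/120, 343/4560, 169/456)
c = (0, -1, -12/7, 1)
Ac = (0, 0, 10/49, 69/169)
Σ b_i: 13/16·1 + (-31/120)·1 + 343/4560·1 + 169/456·1 = 1 ✓
b·c: (-31/120)·(-1) + 343/4560·(-12/7) + 169/456·1 = 1/2 ✓
b·c²: (-31/120)·1 + 343/4560·144/49 + 169/456·1 = 1/3 ✓
b·Ac: 343/4560·10/49 + 169/456·69/169 = 1/6 ✓
b·c³: (-31/120)·(-1) + 343/4560·(-1728/343) + 169/456·1 = 1/4 ✓
b·(c∘Ac): 343/4560·(-120/343) + 169/456·69/169 = 1/8 ✓
b·Ac²: 343/4560·(-10/49) + 169/456·45/169 = 1/12 ✓
b·A²c: 169/456·19/169 = 1/24 ✓; 4 stages ⇒ order 4.

4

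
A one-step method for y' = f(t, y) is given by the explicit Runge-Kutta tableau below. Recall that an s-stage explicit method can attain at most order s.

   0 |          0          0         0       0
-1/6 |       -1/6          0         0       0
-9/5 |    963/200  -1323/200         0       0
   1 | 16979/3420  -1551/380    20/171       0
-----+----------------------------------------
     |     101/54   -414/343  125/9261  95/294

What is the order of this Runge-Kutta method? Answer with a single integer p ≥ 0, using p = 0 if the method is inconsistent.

4

b = (101/54, -414/343, 125/9261, 95/294)
c = (0, -1/6, -9/5, 1)
Ac = (0, 0, 441/400, 357/760)
Σ b_i: 101/54·1 + (-414/343)·1 + 125/9261·1 + 95/294·1 = 1 ✓
b·c: (-414/343)·(-1/6) + 125/9261·(-9/5) + 95/294·1 = 1/2 ✓
b·c²: (-414/343)·1/36 + 125/9261·81/25 + 95/294·1 = 1/3 ✓
b·Ac: 125/9261·441/400 + 95/294·357/760 = 1/6 ✓
b·c³: (-414/343)·(-1/216) + 125/9261·(-729/125) + 95/294·1 = 1/4 ✓
b·(c∘Ac): 125/9261·(-3969/2000) + 95/294·357/760 = 1/8 ✓
b·Ac²: 125/9261·(-147/800) + 95/294·1211/4560 = 1/12 ✓
b·A²c: 95/294·49/380 = 1/24 ✓; 4 stages ⇒ order 4.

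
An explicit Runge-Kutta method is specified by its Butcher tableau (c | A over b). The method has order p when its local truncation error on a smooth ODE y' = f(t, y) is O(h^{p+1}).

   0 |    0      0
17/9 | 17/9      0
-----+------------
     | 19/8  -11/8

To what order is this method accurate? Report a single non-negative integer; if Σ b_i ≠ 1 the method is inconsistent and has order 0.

b = (19/8, -11/8)
c = (0, 17/9)
Σ b_i: 19/8·1 + (-11/8)·1 = 1 ✓
b·c: (-11/8)·17/9 = -187/72 ≠ 1/2 ⇒ order 1.

1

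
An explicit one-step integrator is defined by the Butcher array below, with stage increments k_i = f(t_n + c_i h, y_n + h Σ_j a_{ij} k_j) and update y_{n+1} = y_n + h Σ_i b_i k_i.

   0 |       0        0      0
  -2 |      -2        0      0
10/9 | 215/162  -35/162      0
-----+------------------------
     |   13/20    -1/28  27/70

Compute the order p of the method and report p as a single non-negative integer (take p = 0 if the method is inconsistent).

b = (13/20, -1/28, 27/70)
c = (0, -2, 10/9)
Ac = (0, 0, 35/81)
Σ b_i: 13/20·1 + (-1/28)·1 + 27/70·1 = 1 ✓
b·c: (-1/28)·(-2) + 27/70·10/9 = 1/2 ✓
b·c²: (-1/28)·4 + 27/70·100/81 = 1/3 ✓
b·Ac: 27/70·35/81 = 1/6 ✓; 3 stages ⇒ order 3.

3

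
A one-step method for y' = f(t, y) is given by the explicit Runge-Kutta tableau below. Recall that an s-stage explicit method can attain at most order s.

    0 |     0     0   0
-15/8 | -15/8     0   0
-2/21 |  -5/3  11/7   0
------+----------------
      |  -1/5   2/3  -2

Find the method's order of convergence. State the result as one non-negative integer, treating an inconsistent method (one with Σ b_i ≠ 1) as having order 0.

0

b = (-1/5, 2/3, -2)
c = (0, -15/8, -2/21)
Ac = (0, 0, -165/56)
Σ b_i: (-1/5)·1 + 2/3·1 + (-2)·1 = -23/15 ≠ 1 ⇒ order 0.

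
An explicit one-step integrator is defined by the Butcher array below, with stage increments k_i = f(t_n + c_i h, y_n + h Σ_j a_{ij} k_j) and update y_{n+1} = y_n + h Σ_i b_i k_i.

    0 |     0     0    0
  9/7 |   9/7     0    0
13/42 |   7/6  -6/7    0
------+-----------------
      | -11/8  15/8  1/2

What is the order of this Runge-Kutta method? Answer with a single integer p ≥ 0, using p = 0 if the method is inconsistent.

b = (-11/8, 15/8, 1/2)
c = (0, 9/7, 13/42)
Ac = (0, 0, -54/49)
Σ b_i: (-11/8)·1 + 15/8·1 + 1/2·1 = 1 ✓
b·c: 15/8·9/7 + 1/2·13/42 = 431/168 ≠ 1/2 ⇒ order 1.

1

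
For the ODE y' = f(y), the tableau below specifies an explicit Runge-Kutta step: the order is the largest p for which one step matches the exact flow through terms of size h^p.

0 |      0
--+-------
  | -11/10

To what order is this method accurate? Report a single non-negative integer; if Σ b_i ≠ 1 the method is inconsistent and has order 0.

b = (-11/10)
c = (0)
Σ b_i: (-11/10)·1 = -11/10 ≠ 1 ⇒ order 0.

0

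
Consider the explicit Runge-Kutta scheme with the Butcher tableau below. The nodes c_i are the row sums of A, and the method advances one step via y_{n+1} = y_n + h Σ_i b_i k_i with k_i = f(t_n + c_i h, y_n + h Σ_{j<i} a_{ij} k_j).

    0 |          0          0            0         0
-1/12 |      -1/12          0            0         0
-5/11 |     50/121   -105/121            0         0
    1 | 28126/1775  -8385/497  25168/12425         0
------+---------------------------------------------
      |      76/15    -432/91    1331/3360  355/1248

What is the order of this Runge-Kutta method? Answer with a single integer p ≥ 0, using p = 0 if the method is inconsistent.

4

b = (76/15, -432/91, 1331/3360, 355/1248)
c = (0, -1/12, -5/11, 1)
Ac = (0, 0, 35/484, 689/1420)
Σ b_i: 76/15·1 + (-432/91)·1 + 1331/3360·1 + 355/1248·1 = 1 ✓
b·c: (-432/91)·(-1/12) + 1331/3360·(-5/11) + 355/1248·1 = 1/2 ✓
b·c²: (-432/91)·1/144 + 1331/3360·25/121 + 355/1248·1 = 1/3 ✓
b·Ac: 1331/3360·35/484 + 355/1248·689/1420 = 1/6 ✓
b·c³: (-432/91)·(-1/1728) + 1331/3360·(-125/1331) + 355/1248·1 = 1/4 ✓
b·(c∘Ac): 1331/3360·(-175/5324) + 355/1248·689/1420 = 1/8 ✓
b·Ac²: 1331/3360·(-35/5808) + 355/1248·1027/3408 = 1/12 ✓
b·A²c: 355/1248·52/355 = 1/24 ✓; 4 stages ⇒ order 4.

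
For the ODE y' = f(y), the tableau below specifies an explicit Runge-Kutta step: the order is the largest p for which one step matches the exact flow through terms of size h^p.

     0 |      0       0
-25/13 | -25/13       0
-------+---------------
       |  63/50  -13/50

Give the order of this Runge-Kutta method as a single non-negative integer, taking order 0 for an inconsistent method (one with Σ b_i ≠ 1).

b = (63/50, -13/50)
c = (0, -25/13)
Σ b_i: 63/50·1 + (-13/50)·1 = 1 ✓
b·c: (-13/50)·(-25/13) = 1/2 ✓; 2 stages ⇒ order 2.

2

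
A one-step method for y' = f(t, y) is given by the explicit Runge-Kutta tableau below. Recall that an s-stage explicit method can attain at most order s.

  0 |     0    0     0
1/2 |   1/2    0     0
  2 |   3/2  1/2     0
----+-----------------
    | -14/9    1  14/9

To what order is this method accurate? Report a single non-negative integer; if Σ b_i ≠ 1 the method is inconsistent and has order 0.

b = (-14/9, 1, 14/9)
c = (0, 1/2, 2)
Ac = (0, 0, 1/4)
Σ b_i: (-14/9)·1 + 1·1 + 14/9·1 = 1 ✓
b·c: 1·1/2 + 14/9·2 = 65/18 ≠ 1/2 ⇒ order 1.

1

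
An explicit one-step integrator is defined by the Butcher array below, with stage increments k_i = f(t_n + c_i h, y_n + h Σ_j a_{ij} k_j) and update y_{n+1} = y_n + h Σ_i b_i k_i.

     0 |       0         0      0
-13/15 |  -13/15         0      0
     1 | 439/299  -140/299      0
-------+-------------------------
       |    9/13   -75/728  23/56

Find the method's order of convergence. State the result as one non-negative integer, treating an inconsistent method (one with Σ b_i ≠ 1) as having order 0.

3

b = (9/13, -75/728, 23/56)
c = (0, -13/15, 1)
Ac = (0, 0, 28/69)
Σ b_i: 9/13·1 + (-75/728)·1 + 23/56·1 = 1 ✓
b·c: (-75/728)·(-13/15) + 23/56·1 = 1/2 ✓
b·c²: (-75/728)·169/225 + 23/56·1 = 1/3 ✓
b·Ac: 23/56·28/69 = 1/6 ✓; 3 stages ⇒ order 3.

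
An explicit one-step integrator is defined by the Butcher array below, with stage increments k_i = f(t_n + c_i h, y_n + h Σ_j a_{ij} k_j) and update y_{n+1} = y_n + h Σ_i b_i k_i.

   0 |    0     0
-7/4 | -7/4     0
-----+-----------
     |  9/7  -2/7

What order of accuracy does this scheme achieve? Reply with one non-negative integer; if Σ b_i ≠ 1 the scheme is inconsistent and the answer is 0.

2

b = (9/7, -2/7)
c = (0, -7/4)
Σ b_i: 9/7·1 + (-2/7)·1 = 1 ✓
b·c: (-2/7)·(-7/4) = 1/2 ✓; 2 stages ⇒ order 2.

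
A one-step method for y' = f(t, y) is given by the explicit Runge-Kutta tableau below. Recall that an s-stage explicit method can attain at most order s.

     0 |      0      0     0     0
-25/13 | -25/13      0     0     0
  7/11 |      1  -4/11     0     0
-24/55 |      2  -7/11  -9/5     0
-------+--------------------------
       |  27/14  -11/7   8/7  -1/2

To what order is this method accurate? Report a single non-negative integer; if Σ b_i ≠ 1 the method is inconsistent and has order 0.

b = (27/14, -11/7, 8/7, -1/2)
c = (0, -25/13, 7/11, -24/55)
Ac = (0, 0, 100/143, 56/715)
Σ b_i: 27/14·1 + (-11/7)·1 + 8/7·1 + (-1/2)·1 = 1 ✓
b·c: (-11/7)·(-25/13) + 8/7·7/11 + (-1/2)·(-24/55) = 19857/5005 ≠ 1/2 ⇒ order 1.

1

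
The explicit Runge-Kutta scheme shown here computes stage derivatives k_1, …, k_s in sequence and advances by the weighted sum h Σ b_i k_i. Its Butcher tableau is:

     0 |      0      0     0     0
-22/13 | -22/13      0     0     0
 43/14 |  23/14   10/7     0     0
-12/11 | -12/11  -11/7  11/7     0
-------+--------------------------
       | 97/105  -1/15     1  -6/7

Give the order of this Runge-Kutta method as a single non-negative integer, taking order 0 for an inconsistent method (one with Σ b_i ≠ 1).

1

b = (97/105, -1/15, 1, -6/7)
c = (0, -22/13, 43/14, -12/11)
Ac = (0, 0, -220/91, 9537/1274)
Σ b_i: 97/105·1 + (-1/15)·1 + 1·1 + (-6/7)·1 = 1 ✓
b·c: (-1/15)·(-22/13) + 1·43/14 + (-6/7)·(-12/11) = 123703/30030 ≠ 1/2 ⇒ order 1.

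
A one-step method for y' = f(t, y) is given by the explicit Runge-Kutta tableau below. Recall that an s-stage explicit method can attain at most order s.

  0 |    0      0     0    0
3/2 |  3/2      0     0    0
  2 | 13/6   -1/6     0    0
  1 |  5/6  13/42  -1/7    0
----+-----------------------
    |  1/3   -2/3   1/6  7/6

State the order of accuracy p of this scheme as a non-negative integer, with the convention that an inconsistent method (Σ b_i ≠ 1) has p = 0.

b = (1/3, -2/3, 1/6, 7/6)
c = (0, 3/2, 2, 1)
Ac = (0, 0, -1/4, 5/28)
Σ b_i: 1/3·1 + (-2/3)·1 + 1/6·1 + 7/6·1 = 1 ✓
b·c: (-2/3)·3/2 + 1/6·2 + 7/6·1 = 1/2 ✓
b·c²: (-2/3)·9/4 + 1/6·4 + 7/6·1 = 1/3 ✓
b·Ac: 1/6·(-1/4) + 7/6·5/28 = 1/6 ✓
b·c³: (-2/3)·27/8 + 1/6·8 + 7/6·1 = 1/4 ✓
b·(c∘Ac): 1/6·(-1/2) + 7/6·5/28 = 1/8 ✓
b·Ac²: 1/6·(-3/8) + 7/6·1/8 = 1/12 ✓
b·A²c: 7/6·1/28 = 1/24 ✓; 4 stages ⇒ order 4.

4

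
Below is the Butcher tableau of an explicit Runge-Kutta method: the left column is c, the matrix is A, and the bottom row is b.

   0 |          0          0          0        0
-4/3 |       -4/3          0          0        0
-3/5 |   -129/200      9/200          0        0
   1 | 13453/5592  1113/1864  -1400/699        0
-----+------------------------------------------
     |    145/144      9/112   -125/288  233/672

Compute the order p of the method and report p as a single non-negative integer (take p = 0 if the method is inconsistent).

4

b = (145/144, 9/112, -125/288, 233/672)
c = (0, -4/3, -3/5, 1)
Ac = (0, 0, -3/50, 189/466)
Σ b_i: 145/144·1 + 9/112·1 + (-125/288)·1 + 233/672·1 = 1 ✓
b·c: 9/112·(-4/3) + (-125/288)·(-3/5) + 233/672·1 = 1/2 ✓
b·c²: 9/112·16/9 + (-125/288)·9/25 + 233/672·1 = 1/3 ✓
b·Ac: (-125/288)·(-3/50) + 233/672·189/466 = 1/6 ✓
b·c³: 9/112·(-64/27) + (-125/288)·(-27/125) + 233/672·1 = 1/4 ✓
b·(c∘Ac): (-125/288)·9/250 + 233/672·189/466 = 1/8 ✓
b·Ac²: (-125/288)·2/25 + 233/672·238/699 = 1/12 ✓
b·A²c: 233/672·28/233 = 1/24 ✓; 4 stages ⇒ order 4.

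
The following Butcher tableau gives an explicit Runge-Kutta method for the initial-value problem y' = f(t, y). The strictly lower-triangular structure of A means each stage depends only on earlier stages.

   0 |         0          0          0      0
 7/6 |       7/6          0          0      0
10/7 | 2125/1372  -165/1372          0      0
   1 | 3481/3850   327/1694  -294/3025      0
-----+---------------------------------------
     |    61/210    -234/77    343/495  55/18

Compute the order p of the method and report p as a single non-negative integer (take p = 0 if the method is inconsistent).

b = (61/210, -234/77, 343/495, 55/18)
c = (0, 7/6, 10/7, 1)
Ac = (0, 0, -55/392, 19/220)
Σ b_i: 61/210·1 + (-234/77)·1 + 343/495·1 + 55/18·1 = 1 ✓
b·c: (-234/77)·7/6 + 343/495·10/7 + 55/18·1 = 1/2 ✓
b·c²: (-234/77)·49/36 + 343/495·100/49 + 55/18·1 = 1/3 ✓
b·Ac: 343/495·(-55/392) + 55/18·19/220 = 1/6 ✓
b·c³: (-234/77)·343/216 + 343/495·1000/343 + 55/18·1 = 1/4 ✓
b·(c∘Ac): 343/495·(-275/1372) + 55/18·19/220 = 1/8 ✓
b·Ac²: 343/495·(-55/336) + 55/18·17/264 = 1/12 ✓
b·A²c: 55/18·3/220 = 1/24 ✓; 4 stages ⇒ order 4.

4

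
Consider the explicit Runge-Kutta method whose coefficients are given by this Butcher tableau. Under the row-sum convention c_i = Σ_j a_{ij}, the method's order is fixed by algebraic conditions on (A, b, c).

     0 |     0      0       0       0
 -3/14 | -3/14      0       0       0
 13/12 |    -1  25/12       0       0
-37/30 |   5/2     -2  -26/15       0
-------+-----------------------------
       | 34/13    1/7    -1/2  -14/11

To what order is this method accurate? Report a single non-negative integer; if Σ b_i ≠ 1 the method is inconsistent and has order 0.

0

b = (34/13, 1/7, -1/2, -14/11)
c = (0, -3/14, 13/12, -37/30)
Ac = (0, 0, -25/56, -913/630)
Σ b_i: 34/13·1 + 1/7·1 + (-1/2)·1 + (-14/11)·1 = 1973/2002 ≠ 1 ⇒ order 0.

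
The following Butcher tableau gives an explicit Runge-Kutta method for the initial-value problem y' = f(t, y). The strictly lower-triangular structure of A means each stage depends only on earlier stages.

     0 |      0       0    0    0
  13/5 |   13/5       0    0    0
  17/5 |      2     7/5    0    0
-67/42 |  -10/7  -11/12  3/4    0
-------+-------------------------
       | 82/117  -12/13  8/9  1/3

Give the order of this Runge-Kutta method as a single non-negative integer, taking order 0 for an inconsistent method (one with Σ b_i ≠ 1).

b = (82/117, -12/13, 8/9, 1/3)
c = (0, 13/5, 17/5, -67/42)
Ac = (0, 0, 91/25, 1/6)
Σ b_i: 82/117·1 + (-12/13)·1 + 8/9·1 + 1/3·1 = 1 ✓
b·c: (-12/13)·13/5 + 8/9·17/5 + 1/3·(-67/42) = 19/210 ≠ 1/2 ⇒ order 1.

1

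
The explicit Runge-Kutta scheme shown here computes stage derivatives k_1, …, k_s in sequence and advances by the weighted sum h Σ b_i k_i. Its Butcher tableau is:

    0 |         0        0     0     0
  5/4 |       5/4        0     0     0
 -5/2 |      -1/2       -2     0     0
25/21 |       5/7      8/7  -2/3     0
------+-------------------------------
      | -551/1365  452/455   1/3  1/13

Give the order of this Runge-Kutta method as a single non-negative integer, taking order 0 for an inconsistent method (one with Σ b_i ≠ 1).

2

b = (-551/1365, 452/455, 1/3, 1/13)
c = (0, 5/4, -5/2, 25/21)
Ac = (0, 0, -5/2, 65/21)
Σ b_i: (-551/1365)·1 + 452/455·1 + 1/3·1 + 1/13·1 = 1 ✓
b·c: 452/455·5/4 + 1/3·(-5/2) + 1/13·25/21 = 1/2 ✓
b·c²: 452/455·25/16 + 1/3·25/4 + 1/13·625/441 = 42935/11466 ≠ 1/3 ⇒ order 2.
b·Ac: 1/3·(-5/2) + 1/13·65/21 = -25/42 ≠ 1/6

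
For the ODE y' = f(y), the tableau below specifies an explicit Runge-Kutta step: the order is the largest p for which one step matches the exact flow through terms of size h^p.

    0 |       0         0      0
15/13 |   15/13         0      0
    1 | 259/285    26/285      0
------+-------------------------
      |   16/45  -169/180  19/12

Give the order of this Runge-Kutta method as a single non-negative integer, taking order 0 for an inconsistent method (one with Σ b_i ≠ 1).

b = (16/45, -169/180, 19/12)
c = (0, 15/13, 1)
Ac = (0, 0, 2/19)
Σ b_i: 16/45·1 + (-169/180)·1 + 19/12·1 = 1 ✓
b·c: (-169/180)·15/13 + 19/12·1 = 1/2 ✓
b·c²: (-169/180)·225/169 + 19/12·1 = 1/3 ✓
b·Ac: 19/12·2/19 = 1/6 ✓; 3 stages ⇒ order 3.

3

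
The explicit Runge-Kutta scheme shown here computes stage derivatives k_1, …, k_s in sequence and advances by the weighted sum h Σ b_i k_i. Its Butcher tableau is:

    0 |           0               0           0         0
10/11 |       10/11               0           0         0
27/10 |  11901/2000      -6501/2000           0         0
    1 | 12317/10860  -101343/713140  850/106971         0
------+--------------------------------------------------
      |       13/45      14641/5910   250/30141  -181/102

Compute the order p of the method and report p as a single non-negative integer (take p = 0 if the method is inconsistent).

b = (13/45, 14641/5910, 250/30141, -181/102)
c = (0, 10/11, 27/10, 1)
Ac = (0, 0, -591/200, -39/362)
Σ b_i: 13/45·1 + 14641/5910·1 + 250/30141·1 + (-181/102)·1 = 1 ✓
b·c: 14641/5910·10/11 + 250/30141·27/10 + (-181/102)·1 = 1/2 ✓
b·c²: 14641/5910·100/121 + 250/30141·729/100 + (-181/102)·1 = 1/3 ✓
b·Ac: 250/30141·(-591/200) + (-181/102)·(-39/362) = 1/6 ✓
b·c³: 14641/5910·1000/1331 + 250/30141·19683/1000 + (-181/102)·1 = 1/4 ✓
b·(c∘Ac): 250/30141·(-15957/2000) + (-181/102)·(-39/362) = 1/8 ✓
b·Ac²: 250/30141·(-591/220) + (-181/102)·(-237/3982) = 1/12 ✓
b·A²c: (-181/102)·(-17/724) = 1/24 ✓; 4 stages ⇒ order 4.

4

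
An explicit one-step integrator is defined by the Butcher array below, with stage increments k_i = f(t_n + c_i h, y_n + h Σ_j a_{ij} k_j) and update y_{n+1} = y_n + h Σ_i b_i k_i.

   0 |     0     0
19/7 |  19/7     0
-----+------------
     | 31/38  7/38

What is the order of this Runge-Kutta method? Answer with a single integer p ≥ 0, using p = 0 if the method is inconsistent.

2

b = (31/38, 7/38)
c = (0, 19/7)
Σ b_i: 31/38·1 + 7/38·1 = 1 ✓
b·c: 7/38·19/7 = 1/2 ✓; 2 stages ⇒ order 2.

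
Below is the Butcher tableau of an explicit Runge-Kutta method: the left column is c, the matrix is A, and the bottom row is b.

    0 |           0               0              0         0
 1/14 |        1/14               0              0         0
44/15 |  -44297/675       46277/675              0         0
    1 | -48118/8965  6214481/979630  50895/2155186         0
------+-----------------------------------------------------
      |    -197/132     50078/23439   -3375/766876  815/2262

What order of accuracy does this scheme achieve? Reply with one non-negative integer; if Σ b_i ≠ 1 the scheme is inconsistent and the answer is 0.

4

b = (-197/132, 50078/23439, -3375/766876, 815/2262)
c = (0, 1/14, 44/15, 1)
Ac = (0, 0, 6611/1350, 1703/3260)
Σ b_i: (-197/132)·1 + 50078/23439·1 + (-3375/766876)·1 + 815/2262·1 = 1 ✓
b·c: 50078/23439·1/14 + (-3375/766876)·44/15 + 815/2262·1 = 1/2 ✓
b·c²: 50078/23439·1/196 + (-3375/766876)·1936/225 + 815/2262·1 = 1/3 ✓
b·Ac: (-3375/766876)·6611/1350 + 815/2262·1703/3260 = 1/6 ✓
b·c³: 50078/23439·1/2744 + (-3375/766876)·85184/3375 + 815/2262·1 = 1/4 ✓
b·(c∘Ac): (-3375/766876)·145442/10125 + 815/2262·1703/3260 = 1/8 ✓
b·Ac²: (-3375/766876)·6611/18900 + 815/2262·10751/45640 = 1/12 ✓
b·A²c: 815/2262·377/3260 = 1/24 ✓; 4 stages ⇒ order 4.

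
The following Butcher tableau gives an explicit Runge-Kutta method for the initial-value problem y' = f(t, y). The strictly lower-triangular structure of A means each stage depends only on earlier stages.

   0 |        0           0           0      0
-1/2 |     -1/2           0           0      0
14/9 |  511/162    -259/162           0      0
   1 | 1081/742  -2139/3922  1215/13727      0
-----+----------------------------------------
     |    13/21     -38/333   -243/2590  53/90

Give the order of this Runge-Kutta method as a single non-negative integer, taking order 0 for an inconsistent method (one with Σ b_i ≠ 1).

b = (13/21, -38/333, -243/2590, 53/90)
c = (0, -1/2, 14/9, 1)
Ac = (0, 0, 259/324, 87/212)
Σ b_i: 13/21·1 + (-38/333)·1 + (-243/2590)·1 + 53/90·1 = 1 ✓
b·c: (-38/333)·(-1/2) + (-243/2590)·14/9 + 53/90·1 = 1/2 ✓
b·c²: (-38/333)·1/4 + (-243/2590)·196/81 + 53/90·1 = 1/3 ✓
b·Ac: (-243/2590)·259/324 + 53/90·87/212 = 1/6 ✓
b·c³: (-38/333)·(-1/8) + (-243/2590)·2744/729 + 53/90·1 = 1/4 ✓
b·(c∘Ac): (-243/2590)·1813/1458 + 53/90·87/212 = 1/8 ✓
b·Ac²: (-243/2590)·(-259/648) + 53/90·33/424 = 1/12 ✓
b·A²c: 53/90·15/212 = 1/24 ✓; 4 stages ⇒ order 4.

4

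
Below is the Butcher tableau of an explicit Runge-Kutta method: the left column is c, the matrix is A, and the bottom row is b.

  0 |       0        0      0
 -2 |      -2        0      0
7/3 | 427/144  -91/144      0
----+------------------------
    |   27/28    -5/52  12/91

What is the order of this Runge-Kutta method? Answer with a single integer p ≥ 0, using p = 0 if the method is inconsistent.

b = (27/28, -5/52, 12/91)
c = (0, -2, 7/3)
Ac = (0, 0, 91/72)
Σ b_i: 27/28·1 + (-5/52)·1 + 12/91·1 = 1 ✓
b·c: (-5/52)·(-2) + 12/91·7/3 = 1/2 ✓
b·c²: (-5/52)·4 + 12/91·49/9 = 1/3 ✓
b·Ac: 12/91·91/72 = 1/6 ✓; 3 stages ⇒ order 3.

3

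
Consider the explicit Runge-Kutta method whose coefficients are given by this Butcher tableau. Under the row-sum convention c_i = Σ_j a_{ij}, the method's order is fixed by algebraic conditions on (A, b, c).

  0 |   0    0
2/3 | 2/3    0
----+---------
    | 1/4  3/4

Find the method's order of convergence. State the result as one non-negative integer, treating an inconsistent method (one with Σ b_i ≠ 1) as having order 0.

b = (1/4, 3/4)
c = (0, 2/3)
Σ b_i: 1/4·1 + 3/4·1 = 1 ✓
b·c: 3/4·2/3 = 1/2 ✓; 2 stages ⇒ order 2.

2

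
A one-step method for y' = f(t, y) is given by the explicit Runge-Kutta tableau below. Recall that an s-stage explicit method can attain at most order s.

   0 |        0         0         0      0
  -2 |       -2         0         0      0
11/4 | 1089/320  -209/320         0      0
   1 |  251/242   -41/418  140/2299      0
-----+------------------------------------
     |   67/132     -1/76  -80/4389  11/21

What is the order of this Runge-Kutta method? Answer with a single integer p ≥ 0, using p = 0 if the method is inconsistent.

4

b = (67/132, -1/76, -80/4389, 11/21)
c = (0, -2, 11/4, 1)
Ac = (0, 0, 209/160, 4/11)
Σ b_i: 67/132·1 + (-1/76)·1 + (-80/4389)·1 + 11/21·1 = 1 ✓
b·c: (-1/76)·(-2) + (-80/4389)·11/4 + 11/21·1 = 1/2 ✓
b·c²: (-1/76)·4 + (-80/4389)·121/16 + 11/21·1 = 1/3 ✓
b·Ac: (-80/4389)·209/160 + 11/21·4/11 = 1/6 ✓
b·c³: (-1/76)·(-8) + (-80/4389)·1331/64 + 11/21·1 = 1/4 ✓
b·(c∘Ac): (-80/4389)·2299/640 + 11/21·4/11 = 1/8 ✓
b·Ac²: (-80/4389)·(-209/80) + 11/21·3/44 = 1/12 ✓
b·A²c: 11/21·7/88 = 1/24 ✓; 4 stages ⇒ order 4.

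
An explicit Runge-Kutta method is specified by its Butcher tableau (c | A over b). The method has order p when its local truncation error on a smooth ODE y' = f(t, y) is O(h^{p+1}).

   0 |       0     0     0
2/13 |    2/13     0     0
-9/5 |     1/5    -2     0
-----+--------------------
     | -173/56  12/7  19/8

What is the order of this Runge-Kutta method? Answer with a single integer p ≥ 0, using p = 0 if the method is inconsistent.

1

b = (-173/56, 12/7, 19/8)
c = (0, 2/13, -9/5)
Ac = (0, 0, -4/13)
Σ b_i: (-173/56)·1 + 12/7·1 + 19/8·1 = 1 ✓
b·c: 12/7·2/13 + 19/8·(-9/5) = -14601/3640 ≠ 1/2 ⇒ order 1.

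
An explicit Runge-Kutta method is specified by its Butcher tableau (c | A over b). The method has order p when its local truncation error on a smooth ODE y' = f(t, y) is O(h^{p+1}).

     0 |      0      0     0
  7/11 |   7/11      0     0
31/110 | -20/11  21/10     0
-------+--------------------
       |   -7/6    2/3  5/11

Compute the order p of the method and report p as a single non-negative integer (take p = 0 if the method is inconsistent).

0

b = (-7/6, 2/3, 5/11)
c = (0, 7/11, 31/110)
Ac = (0, 0, 147/110)
Σ b_i: (-7/6)·1 + 2/3·1 + 5/11·1 = -1/22 ≠ 1 ⇒ order 0.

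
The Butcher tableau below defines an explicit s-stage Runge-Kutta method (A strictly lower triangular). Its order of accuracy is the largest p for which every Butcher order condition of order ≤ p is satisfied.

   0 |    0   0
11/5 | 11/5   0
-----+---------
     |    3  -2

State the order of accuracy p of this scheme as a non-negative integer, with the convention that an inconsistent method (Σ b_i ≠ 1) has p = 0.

1

b = (3, -2)
c = (0, 11/5)
Σ b_i: 3·1 + (-2)·1 = 1 ✓
b·c: (-2)·11/5 = -22/5 ≠ 1/2 ⇒ order 1.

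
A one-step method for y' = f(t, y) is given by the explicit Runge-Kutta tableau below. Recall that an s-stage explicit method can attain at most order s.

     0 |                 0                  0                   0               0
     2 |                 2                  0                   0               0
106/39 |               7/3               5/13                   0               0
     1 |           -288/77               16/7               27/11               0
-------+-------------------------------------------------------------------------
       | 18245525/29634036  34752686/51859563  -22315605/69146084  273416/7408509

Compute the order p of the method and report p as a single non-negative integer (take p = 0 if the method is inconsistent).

b = (18245525/29634036, 34752686/51859563, -22315605/69146084, 273416/7408509)
c = (0, 2, 106/39, 1)
Ac = (0, 0, 10/13, 11254/1001)
Σ b_i: 18245525/29634036·1 + 34752686/51859563·1 + (-22315605/69146084)·1 + 273416/7408509·1 = 1 ✓
b·c: 34752686/51859563·2 + (-22315605/69146084)·106/39 + 273416/7408509·1 = 1/2 ✓
b·c²: 34752686/51859563·4 + (-22315605/69146084)·11236/1521 + 273416/7408509·1 = 1/3 ✓
b·Ac: (-22315605/69146084)·10/13 + 273416/7408509·11254/1001 = 1/6 ✓
b·c³: 34752686/51859563·8 + (-22315605/69146084)·1191016/59319 + 273416/7408509·1 = -312594530/288931851 ≠ 1/4 ⇒ order 3.
b·(c∘Ac): (-22315605/69146084)·1060/507 + 273416/7408509·11254/1001 = -13474277/51859563 ≠ 1/8
b·Ac²: (-22315605/69146084)·20/13 + 273416/7408509·354932/13013 = 49127987/96310617 ≠ 1/12
b·A²c: 273416/7408509·270/143 = 172080/2469503 ≠ 1/24

3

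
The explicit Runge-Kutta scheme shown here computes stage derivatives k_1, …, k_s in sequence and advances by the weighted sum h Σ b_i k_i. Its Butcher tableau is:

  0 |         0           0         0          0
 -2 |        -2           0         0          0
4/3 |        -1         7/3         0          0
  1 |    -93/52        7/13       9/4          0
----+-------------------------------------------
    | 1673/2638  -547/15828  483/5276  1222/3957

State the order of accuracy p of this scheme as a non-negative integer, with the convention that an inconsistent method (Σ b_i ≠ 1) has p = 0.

3

b = (1673/2638, -547/15828, 483/5276, 1222/3957)
c = (0, -2, 4/3, 1)
Ac = (0, 0, -14/3, 25/13)
Σ b_i: 1673/2638·1 + (-547/15828)·1 + 483/5276·1 + 1222/3957·1 = 1 ✓
b·c: (-547/15828)·(-2) + 483/5276·4/3 + 1222/3957·1 = 1/2 ✓
b·c²: (-547/15828)·4 + 483/5276·16/9 + 1222/3957·1 = 1/3 ✓
b·Ac: 483/5276·(-14/3) + 1222/3957·25/13 = 1/6 ✓
b·c³: (-547/15828)·(-8) + 483/5276·64/27 + 1222/3957·1 = 9524/11871 ≠ 1/4 ⇒ order 3.
b·(c∘Ac): 483/5276·(-56/9) + 1222/3957·25/13 = 32/1319 ≠ 1/8
b·Ac²: 483/5276·28/3 + 1222/3957·80/13 = 10901/3957 ≠ 1/12
b·A²c: 1222/3957·(-21/2) = -4277/1319 ≠ 1/24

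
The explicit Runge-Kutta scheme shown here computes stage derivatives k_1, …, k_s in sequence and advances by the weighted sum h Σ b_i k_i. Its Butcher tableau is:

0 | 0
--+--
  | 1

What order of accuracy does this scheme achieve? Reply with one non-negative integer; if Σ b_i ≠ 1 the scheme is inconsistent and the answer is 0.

1

b = (1)
c = (0)
Σ b_i: 1·1 = 1 ✓; 1 stage ⇒ order 1.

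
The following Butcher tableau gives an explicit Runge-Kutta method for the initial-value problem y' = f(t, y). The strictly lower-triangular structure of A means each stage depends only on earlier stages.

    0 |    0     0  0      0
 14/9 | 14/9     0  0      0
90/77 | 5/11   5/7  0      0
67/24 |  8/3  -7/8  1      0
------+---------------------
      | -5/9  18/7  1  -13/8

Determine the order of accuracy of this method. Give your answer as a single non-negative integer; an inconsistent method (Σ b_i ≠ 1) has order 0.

b = (-5/9, 18/7, 1, -13/8)
c = (0, 14/9, 90/77, 67/24)
Ac = (0, 0, 10/9, -533/2772)
Σ b_i: (-5/9)·1 + 18/7·1 + 1·1 + (-13/8)·1 = 701/504 ≠ 1 ⇒ order 0.

0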